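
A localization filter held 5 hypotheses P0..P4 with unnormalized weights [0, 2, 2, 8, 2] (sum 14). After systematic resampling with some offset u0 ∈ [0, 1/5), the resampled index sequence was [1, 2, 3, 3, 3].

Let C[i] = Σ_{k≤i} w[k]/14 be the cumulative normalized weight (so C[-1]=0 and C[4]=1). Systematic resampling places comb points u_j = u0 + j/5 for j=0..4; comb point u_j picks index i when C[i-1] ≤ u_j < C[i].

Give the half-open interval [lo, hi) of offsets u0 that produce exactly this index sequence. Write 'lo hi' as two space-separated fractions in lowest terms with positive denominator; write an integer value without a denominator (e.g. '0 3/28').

C = [0, 1/7, 2/7, 6/7, 1]
j=0 picked index 1: u0 ∈ [0, 1/7)
j=1 picked index 2: u0 ∈ [-2/35, 3/35)
j=2 picked index 3: u0 ∈ [-4/35, 16/35)
j=3 picked index 3: u0 ∈ [-11/35, 9/35)
j=4 picked index 3: u0 ∈ [-18/35, 2/35)
intersection: [0, 2/35)

0 2/35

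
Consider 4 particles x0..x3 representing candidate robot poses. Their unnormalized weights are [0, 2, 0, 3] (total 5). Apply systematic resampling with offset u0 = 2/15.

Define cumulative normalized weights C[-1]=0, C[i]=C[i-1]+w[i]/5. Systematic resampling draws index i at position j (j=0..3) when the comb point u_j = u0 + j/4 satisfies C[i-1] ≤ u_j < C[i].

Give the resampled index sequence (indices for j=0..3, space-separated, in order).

1 1 3 3

C = [0, 2/5, 2/5, 1]
j=0: u_0=2/15 ∈ [0, 2/5) → index 1
j=1: u_1=23/60 ∈ [0, 2/5) → index 1
j=2: u_2=19/30 ∈ [2/5, 1) → index 3
j=3: u_3=53/60 ∈ [2/5, 1) → index 3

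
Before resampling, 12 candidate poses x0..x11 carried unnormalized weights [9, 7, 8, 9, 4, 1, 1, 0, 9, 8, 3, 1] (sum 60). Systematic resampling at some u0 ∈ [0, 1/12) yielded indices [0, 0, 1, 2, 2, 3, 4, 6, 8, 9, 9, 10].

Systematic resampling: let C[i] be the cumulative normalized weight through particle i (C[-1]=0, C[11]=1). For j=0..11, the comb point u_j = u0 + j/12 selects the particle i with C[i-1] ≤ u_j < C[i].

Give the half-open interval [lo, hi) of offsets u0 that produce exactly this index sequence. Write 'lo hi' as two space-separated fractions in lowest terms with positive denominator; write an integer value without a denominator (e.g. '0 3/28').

1/20 1/15

C = [3/20, 4/15, 2/5, 11/20, 37/60, 19/30, 13/20, 13/20, 4/5, 14/15, 59/60, 1]
j=0 picked index 0: u0 ∈ [0, 3/20)
j=1 picked index 0: u0 ∈ [-1/12, 1/15)
j=2 picked index 1: u0 ∈ [-1/60, 1/10)
j=3 picked index 2: u0 ∈ [1/60, 3/20)
j=4 picked index 2: u0 ∈ [-1/15, 1/15)
j=5 picked index 3: u0 ∈ [-1/60, 2/15)
j=6 picked index 4: u0 ∈ [1/20, 7/60)
j=7 picked index 6: u0 ∈ [1/20, 1/15)
j=8 picked index 8: u0 ∈ [-1/60, 2/15)
j=9 picked index 9: u0 ∈ [1/20, 11/60)
j=10 picked index 9: u0 ∈ [-1/30, 1/10)
j=11 picked index 10: u0 ∈ [1/60, 1/15)
intersection: [1/20, 1/15)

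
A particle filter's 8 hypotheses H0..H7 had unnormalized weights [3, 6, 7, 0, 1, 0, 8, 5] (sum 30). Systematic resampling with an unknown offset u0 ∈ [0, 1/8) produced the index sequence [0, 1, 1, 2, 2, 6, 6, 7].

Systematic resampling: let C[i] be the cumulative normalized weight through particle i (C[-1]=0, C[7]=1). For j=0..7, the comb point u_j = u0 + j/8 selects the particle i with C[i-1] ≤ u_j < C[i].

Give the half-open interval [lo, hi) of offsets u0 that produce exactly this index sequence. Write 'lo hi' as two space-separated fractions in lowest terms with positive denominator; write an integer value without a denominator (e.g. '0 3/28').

C = [1/10, 3/10, 8/15, 8/15, 17/30, 17/30, 5/6, 1]
j=0 picked index 0: u0 ∈ [0, 1/10)
j=1 picked index 1: u0 ∈ [-1/40, 7/40)
j=2 picked index 1: u0 ∈ [-3/20, 1/20)
j=3 picked index 2: u0 ∈ [-3/40, 19/120)
j=4 picked index 2: u0 ∈ [-1/5, 1/30)
j=5 picked index 6: u0 ∈ [-7/120, 5/24)
j=6 picked index 6: u0 ∈ [-11/60, 1/12)
j=7 picked index 7: u0 ∈ [-1/24, 1/8)
intersection: [0, 1/30)

0 1/30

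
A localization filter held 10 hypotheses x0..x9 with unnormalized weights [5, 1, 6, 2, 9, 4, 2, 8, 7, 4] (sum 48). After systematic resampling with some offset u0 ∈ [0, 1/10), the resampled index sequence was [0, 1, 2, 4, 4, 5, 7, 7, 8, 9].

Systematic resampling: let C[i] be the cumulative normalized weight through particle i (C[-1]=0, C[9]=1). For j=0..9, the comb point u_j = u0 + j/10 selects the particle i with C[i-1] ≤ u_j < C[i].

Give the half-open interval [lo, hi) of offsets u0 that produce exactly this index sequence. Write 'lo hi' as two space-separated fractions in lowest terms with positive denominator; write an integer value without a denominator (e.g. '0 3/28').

C = [5/48, 1/8, 1/4, 7/24, 23/48, 9/16, 29/48, 37/48, 11/12, 1]
j=0 picked index 0: u0 ∈ [0, 5/48)
j=1 picked index 1: u0 ∈ [1/240, 1/40)
j=2 picked index 2: u0 ∈ [-3/40, 1/20)
j=3 picked index 4: u0 ∈ [-1/120, 43/240)
j=4 picked index 4: u0 ∈ [-13/120, 19/240)
j=5 picked index 5: u0 ∈ [-1/48, 1/16)
j=6 picked index 7: u0 ∈ [1/240, 41/240)
j=7 picked index 7: u0 ∈ [-23/240, 17/240)
j=8 picked index 8: u0 ∈ [-7/240, 7/60)
j=9 picked index 9: u0 ∈ [1/60, 1/10)
intersection: [1/60, 1/40)

1/60 1/40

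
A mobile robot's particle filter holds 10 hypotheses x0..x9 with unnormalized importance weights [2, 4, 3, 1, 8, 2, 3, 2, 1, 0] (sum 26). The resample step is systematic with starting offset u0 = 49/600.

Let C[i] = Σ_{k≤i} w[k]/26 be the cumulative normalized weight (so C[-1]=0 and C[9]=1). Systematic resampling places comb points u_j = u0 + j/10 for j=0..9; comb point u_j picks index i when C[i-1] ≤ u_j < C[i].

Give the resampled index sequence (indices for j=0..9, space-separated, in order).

1 1 2 3 4 4 4 6 6 8

C = [1/13, 3/13, 9/26, 5/13, 9/13, 10/13, 23/26, 25/26, 1, 1]
j=0: u_0=49/600 ∈ [1/13, 3/13) → index 1
j=1: u_1=109/600 ∈ [1/13, 3/13) → index 1
j=2: u_2=169/600 ∈ [3/13, 9/26) → index 2
j=3: u_3=229/600 ∈ [9/26, 5/13) → index 3
j=4: u_4=289/600 ∈ [5/13, 9/13) → index 4
j=5: u_5=349/600 ∈ [5/13, 9/13) → index 4
j=6: u_6=409/600 ∈ [5/13, 9/13) → index 4
j=7: u_7=469/600 ∈ [10/13, 23/26) → index 6
j=8: u_8=529/600 ∈ [10/13, 23/26) → index 6
j=9: u_9=589/600 ∈ [25/26, 1) → index 8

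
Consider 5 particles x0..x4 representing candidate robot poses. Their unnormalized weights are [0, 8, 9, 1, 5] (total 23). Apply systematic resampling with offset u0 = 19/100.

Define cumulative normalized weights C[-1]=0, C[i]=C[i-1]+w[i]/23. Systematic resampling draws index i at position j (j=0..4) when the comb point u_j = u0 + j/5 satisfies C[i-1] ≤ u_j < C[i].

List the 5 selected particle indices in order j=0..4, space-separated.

C = [0, 8/23, 17/23, 18/23, 1]
j=0: u_0=19/100 ∈ [0, 8/23) → index 1
j=1: u_1=39/100 ∈ [8/23, 17/23) → index 2
j=2: u_2=59/100 ∈ [8/23, 17/23) → index 2
j=3: u_3=79/100 ∈ [18/23, 1) → index 4
j=4: u_4=99/100 ∈ [18/23, 1) → index 4

1 2 2 4 4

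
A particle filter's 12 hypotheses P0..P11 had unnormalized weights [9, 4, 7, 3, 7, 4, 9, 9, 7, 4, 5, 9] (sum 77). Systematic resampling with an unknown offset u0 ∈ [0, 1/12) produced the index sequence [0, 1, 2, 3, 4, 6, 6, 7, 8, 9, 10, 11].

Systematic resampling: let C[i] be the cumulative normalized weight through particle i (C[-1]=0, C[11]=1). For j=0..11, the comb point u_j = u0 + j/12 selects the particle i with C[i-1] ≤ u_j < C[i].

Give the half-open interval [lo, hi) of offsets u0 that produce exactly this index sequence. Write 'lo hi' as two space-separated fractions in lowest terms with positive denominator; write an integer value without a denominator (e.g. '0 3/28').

31/924 15/308

C = [9/77, 13/77, 20/77, 23/77, 30/77, 34/77, 43/77, 52/77, 59/77, 9/11, 68/77, 1]
j=0 picked index 0: u0 ∈ [0, 9/77)
j=1 picked index 1: u0 ∈ [31/924, 79/924)
j=2 picked index 2: u0 ∈ [1/462, 43/462)
j=3 picked index 3: u0 ∈ [3/308, 15/308)
j=4 picked index 4: u0 ∈ [-8/231, 13/231)
j=5 picked index 6: u0 ∈ [23/924, 131/924)
j=6 picked index 6: u0 ∈ [-9/154, 9/154)
j=7 picked index 7: u0 ∈ [-23/924, 85/924)
j=8 picked index 8: u0 ∈ [2/231, 23/231)
j=9 picked index 9: u0 ∈ [5/308, 3/44)
j=10 picked index 10: u0 ∈ [-1/66, 23/462)
j=11 picked index 11: u0 ∈ [-31/924, 1/12)
intersection: [31/924, 15/308)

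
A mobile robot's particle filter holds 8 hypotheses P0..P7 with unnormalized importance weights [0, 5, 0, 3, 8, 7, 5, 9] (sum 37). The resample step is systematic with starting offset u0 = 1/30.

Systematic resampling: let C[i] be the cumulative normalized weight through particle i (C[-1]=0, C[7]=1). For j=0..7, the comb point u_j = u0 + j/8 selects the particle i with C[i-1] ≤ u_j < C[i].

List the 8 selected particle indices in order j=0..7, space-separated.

C = [0, 5/37, 5/37, 8/37, 16/37, 23/37, 28/37, 1]
j=0: u_0=1/30 ∈ [0, 5/37) → index 1
j=1: u_1=19/120 ∈ [5/37, 8/37) → index 3
j=2: u_2=17/60 ∈ [8/37, 16/37) → index 4
j=3: u_3=49/120 ∈ [8/37, 16/37) → index 4
j=4: u_4=8/15 ∈ [16/37, 23/37) → index 5
j=5: u_5=79/120 ∈ [23/37, 28/37) → index 6
j=6: u_6=47/60 ∈ [28/37, 1) → index 7
j=7: u_7=109/120 ∈ [28/37, 1) → index 7

1 3 4 4 5 6 7 7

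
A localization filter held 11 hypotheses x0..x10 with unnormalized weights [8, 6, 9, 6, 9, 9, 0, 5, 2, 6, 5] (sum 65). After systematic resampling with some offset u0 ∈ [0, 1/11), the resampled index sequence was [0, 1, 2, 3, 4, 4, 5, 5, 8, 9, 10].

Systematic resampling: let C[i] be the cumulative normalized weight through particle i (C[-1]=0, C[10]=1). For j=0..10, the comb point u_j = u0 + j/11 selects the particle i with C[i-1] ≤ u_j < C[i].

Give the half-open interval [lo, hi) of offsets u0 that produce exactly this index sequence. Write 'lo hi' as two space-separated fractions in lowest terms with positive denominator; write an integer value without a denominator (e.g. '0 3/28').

59/715 62/715

C = [8/65, 14/65, 23/65, 29/65, 38/65, 47/65, 47/65, 4/5, 54/65, 12/13, 1]
j=0 picked index 0: u0 ∈ [0, 8/65)
j=1 picked index 1: u0 ∈ [23/715, 89/715)
j=2 picked index 2: u0 ∈ [24/715, 123/715)
j=3 picked index 3: u0 ∈ [58/715, 124/715)
j=4 picked index 4: u0 ∈ [59/715, 158/715)
j=5 picked index 4: u0 ∈ [-6/715, 93/715)
j=6 picked index 5: u0 ∈ [28/715, 127/715)
j=7 picked index 5: u0 ∈ [-37/715, 62/715)
j=8 picked index 8: u0 ∈ [4/55, 74/715)
j=9 picked index 9: u0 ∈ [9/715, 15/143)
j=10 picked index 10: u0 ∈ [2/143, 1/11)
intersection: [59/715, 62/715)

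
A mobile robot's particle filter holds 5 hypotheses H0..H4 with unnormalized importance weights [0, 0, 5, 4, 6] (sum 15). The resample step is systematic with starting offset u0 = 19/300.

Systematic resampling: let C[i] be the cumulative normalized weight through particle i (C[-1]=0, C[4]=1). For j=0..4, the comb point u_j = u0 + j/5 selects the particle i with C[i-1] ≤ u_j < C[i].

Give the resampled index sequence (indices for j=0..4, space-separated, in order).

2 2 3 4 4

C = [0, 0, 1/3, 3/5, 1]
j=0: u_0=19/300 ∈ [0, 1/3) → index 2
j=1: u_1=79/300 ∈ [0, 1/3) → index 2
j=2: u_2=139/300 ∈ [1/3, 3/5) → index 3
j=3: u_3=199/300 ∈ [3/5, 1) → index 4
j=4: u_4=259/300 ∈ [3/5, 1) → index 4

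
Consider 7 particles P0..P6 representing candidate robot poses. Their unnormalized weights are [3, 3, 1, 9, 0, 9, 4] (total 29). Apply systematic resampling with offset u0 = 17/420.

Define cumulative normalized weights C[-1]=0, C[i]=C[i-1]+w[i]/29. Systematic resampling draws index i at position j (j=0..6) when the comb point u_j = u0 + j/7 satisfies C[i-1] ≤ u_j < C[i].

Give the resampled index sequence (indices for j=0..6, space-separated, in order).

0 1 3 3 5 5 6

C = [3/29, 6/29, 7/29, 16/29, 16/29, 25/29, 1]
j=0: u_0=17/420 ∈ [0, 3/29) → index 0
j=1: u_1=11/60 ∈ [3/29, 6/29) → index 1
j=2: u_2=137/420 ∈ [7/29, 16/29) → index 3
j=3: u_3=197/420 ∈ [7/29, 16/29) → index 3
j=4: u_4=257/420 ∈ [16/29, 25/29) → index 5
j=5: u_5=317/420 ∈ [16/29, 25/29) → index 5
j=6: u_6=377/420 ∈ [25/29, 1) → index 6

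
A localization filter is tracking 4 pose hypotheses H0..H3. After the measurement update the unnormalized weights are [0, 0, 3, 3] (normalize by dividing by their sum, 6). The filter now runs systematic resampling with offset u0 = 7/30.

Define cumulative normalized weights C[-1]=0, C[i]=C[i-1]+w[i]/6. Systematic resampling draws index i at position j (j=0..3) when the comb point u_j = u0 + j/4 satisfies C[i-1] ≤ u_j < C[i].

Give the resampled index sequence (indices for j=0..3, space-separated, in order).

C = [0, 0, 1/2, 1]
j=0: u_0=7/30 ∈ [0, 1/2) → index 2
j=1: u_1=29/60 ∈ [0, 1/2) → index 2
j=2: u_2=11/15 ∈ [1/2, 1) → index 3
j=3: u_3=59/60 ∈ [1/2, 1) → index 3

2 2 3 3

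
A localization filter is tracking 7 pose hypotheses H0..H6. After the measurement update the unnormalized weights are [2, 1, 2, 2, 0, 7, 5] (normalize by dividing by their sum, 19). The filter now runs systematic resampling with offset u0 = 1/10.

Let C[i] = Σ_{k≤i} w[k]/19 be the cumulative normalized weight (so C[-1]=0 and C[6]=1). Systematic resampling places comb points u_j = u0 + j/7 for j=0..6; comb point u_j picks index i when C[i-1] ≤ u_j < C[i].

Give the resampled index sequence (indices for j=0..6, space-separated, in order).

C = [2/19, 3/19, 5/19, 7/19, 7/19, 14/19, 1]
j=0: u_0=1/10 ∈ [0, 2/19) → index 0
j=1: u_1=17/70 ∈ [3/19, 5/19) → index 2
j=2: u_2=27/70 ∈ [7/19, 14/19) → index 5
j=3: u_3=37/70 ∈ [7/19, 14/19) → index 5
j=4: u_4=47/70 ∈ [7/19, 14/19) → index 5
j=5: u_5=57/70 ∈ [14/19, 1) → index 6
j=6: u_6=67/70 ∈ [14/19, 1) → index 6

0 2 5 5 5 6 6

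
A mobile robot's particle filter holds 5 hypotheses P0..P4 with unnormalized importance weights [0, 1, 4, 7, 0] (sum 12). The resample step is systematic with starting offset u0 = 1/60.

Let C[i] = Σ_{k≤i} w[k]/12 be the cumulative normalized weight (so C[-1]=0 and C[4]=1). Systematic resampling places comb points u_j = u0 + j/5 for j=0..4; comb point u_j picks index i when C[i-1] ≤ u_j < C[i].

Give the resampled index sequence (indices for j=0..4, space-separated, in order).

1 2 3 3 3

C = [0, 1/12, 5/12, 1, 1]
j=0: u_0=1/60 ∈ [0, 1/12) → index 1
j=1: u_1=13/60 ∈ [1/12, 5/12) → index 2
j=2: u_2=5/12 ∈ [5/12, 1) → index 3
j=3: u_3=37/60 ∈ [5/12, 1) → index 3
j=4: u_4=49/60 ∈ [5/12, 1) → index 3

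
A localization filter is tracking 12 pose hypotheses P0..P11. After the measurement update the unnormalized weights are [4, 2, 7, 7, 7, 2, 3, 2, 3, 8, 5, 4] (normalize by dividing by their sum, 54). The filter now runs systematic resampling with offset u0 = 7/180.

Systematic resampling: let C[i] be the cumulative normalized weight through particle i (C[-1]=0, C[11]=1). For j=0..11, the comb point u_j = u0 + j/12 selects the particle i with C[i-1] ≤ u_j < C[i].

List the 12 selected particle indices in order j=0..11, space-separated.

C = [2/27, 1/9, 13/54, 10/27, 1/2, 29/54, 16/27, 17/27, 37/54, 5/6, 25/27, 1]
j=0: u_0=7/180 ∈ [0, 2/27) → index 0
j=1: u_1=11/90 ∈ [1/9, 13/54) → index 2
j=2: u_2=37/180 ∈ [1/9, 13/54) → index 2
j=3: u_3=13/45 ∈ [13/54, 10/27) → index 3
j=4: u_4=67/180 ∈ [10/27, 1/2) → index 4
j=5: u_5=41/90 ∈ [10/27, 1/2) → index 4
j=6: u_6=97/180 ∈ [29/54, 16/27) → index 6
j=7: u_7=28/45 ∈ [16/27, 17/27) → index 7
j=8: u_8=127/180 ∈ [37/54, 5/6) → index 9
j=9: u_9=71/90 ∈ [37/54, 5/6) → index 9
j=10: u_10=157/180 ∈ [5/6, 25/27) → index 10
j=11: u_11=43/45 ∈ [25/27, 1) → index 11

0 2 2 3 4 4 6 7 9 9 10 11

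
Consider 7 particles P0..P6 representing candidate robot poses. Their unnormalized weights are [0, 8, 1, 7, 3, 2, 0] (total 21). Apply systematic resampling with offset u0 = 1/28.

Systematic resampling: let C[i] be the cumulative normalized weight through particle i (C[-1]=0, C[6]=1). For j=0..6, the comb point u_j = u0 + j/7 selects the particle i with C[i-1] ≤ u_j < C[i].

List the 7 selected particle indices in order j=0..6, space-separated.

C = [0, 8/21, 3/7, 16/21, 19/21, 1, 1]
j=0: u_0=1/28 ∈ [0, 8/21) → index 1
j=1: u_1=5/28 ∈ [0, 8/21) → index 1
j=2: u_2=9/28 ∈ [0, 8/21) → index 1
j=3: u_3=13/28 ∈ [3/7, 16/21) → index 3
j=4: u_4=17/28 ∈ [3/7, 16/21) → index 3
j=5: u_5=3/4 ∈ [3/7, 16/21) → index 3
j=6: u_6=25/28 ∈ [16/21, 19/21) → index 4

1 1 1 3 3 3 4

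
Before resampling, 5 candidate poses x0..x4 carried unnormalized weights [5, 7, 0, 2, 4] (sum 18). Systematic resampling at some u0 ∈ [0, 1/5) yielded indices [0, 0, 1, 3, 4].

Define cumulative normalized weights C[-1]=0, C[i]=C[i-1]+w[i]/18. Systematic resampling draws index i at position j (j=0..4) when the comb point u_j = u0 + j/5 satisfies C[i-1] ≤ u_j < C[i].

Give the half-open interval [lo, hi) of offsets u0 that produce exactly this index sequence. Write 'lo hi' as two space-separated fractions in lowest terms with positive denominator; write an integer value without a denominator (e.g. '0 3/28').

1/15 7/90

C = [5/18, 2/3, 2/3, 7/9, 1]
j=0 picked index 0: u0 ∈ [0, 5/18)
j=1 picked index 0: u0 ∈ [-1/5, 7/90)
j=2 picked index 1: u0 ∈ [-11/90, 4/15)
j=3 picked index 3: u0 ∈ [1/15, 8/45)
j=4 picked index 4: u0 ∈ [-1/45, 1/5)
intersection: [1/15, 7/90)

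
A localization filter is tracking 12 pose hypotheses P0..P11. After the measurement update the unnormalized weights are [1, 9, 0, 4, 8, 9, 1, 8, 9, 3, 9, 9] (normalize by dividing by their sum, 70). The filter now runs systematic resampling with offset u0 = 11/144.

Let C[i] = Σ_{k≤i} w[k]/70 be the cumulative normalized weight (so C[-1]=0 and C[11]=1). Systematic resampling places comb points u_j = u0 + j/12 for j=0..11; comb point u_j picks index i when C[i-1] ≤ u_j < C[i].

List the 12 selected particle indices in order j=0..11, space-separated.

C = [1/70, 1/7, 1/7, 1/5, 11/35, 31/70, 16/35, 4/7, 7/10, 26/35, 61/70, 1]
j=0: u_0=11/144 ∈ [1/70, 1/7) → index 1
j=1: u_1=23/144 ∈ [1/7, 1/5) → index 3
j=2: u_2=35/144 ∈ [1/5, 11/35) → index 4
j=3: u_3=47/144 ∈ [11/35, 31/70) → index 5
j=4: u_4=59/144 ∈ [11/35, 31/70) → index 5
j=5: u_5=71/144 ∈ [16/35, 4/7) → index 7
j=6: u_6=83/144 ∈ [4/7, 7/10) → index 8
j=7: u_7=95/144 ∈ [4/7, 7/10) → index 8
j=8: u_8=107/144 ∈ [26/35, 61/70) → index 10
j=9: u_9=119/144 ∈ [26/35, 61/70) → index 10
j=10: u_10=131/144 ∈ [61/70, 1) → index 11
j=11: u_11=143/144 ∈ [61/70, 1) → index 11

1 3 4 5 5 7 8 8 10 10 11 11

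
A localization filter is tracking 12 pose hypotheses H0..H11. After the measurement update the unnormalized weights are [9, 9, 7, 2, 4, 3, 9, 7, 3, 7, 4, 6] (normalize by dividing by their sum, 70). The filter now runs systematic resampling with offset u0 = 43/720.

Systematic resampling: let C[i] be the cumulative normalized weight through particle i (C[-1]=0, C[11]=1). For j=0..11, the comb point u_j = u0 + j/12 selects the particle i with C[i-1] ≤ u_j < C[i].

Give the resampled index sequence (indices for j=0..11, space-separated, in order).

C = [9/70, 9/35, 5/14, 27/70, 31/70, 17/35, 43/70, 5/7, 53/70, 6/7, 32/35, 1]
j=0: u_0=43/720 ∈ [0, 9/70) → index 0
j=1: u_1=103/720 ∈ [9/70, 9/35) → index 1
j=2: u_2=163/720 ∈ [9/70, 9/35) → index 1
j=3: u_3=223/720 ∈ [9/35, 5/14) → index 2
j=4: u_4=283/720 ∈ [27/70, 31/70) → index 4
j=5: u_5=343/720 ∈ [31/70, 17/35) → index 5
j=6: u_6=403/720 ∈ [17/35, 43/70) → index 6
j=7: u_7=463/720 ∈ [43/70, 5/7) → index 7
j=8: u_8=523/720 ∈ [5/7, 53/70) → index 8
j=9: u_9=583/720 ∈ [53/70, 6/7) → index 9
j=10: u_10=643/720 ∈ [6/7, 32/35) → index 10
j=11: u_11=703/720 ∈ [32/35, 1) → index 11

0 1 1 2 4 5 6 7 8 9 10 11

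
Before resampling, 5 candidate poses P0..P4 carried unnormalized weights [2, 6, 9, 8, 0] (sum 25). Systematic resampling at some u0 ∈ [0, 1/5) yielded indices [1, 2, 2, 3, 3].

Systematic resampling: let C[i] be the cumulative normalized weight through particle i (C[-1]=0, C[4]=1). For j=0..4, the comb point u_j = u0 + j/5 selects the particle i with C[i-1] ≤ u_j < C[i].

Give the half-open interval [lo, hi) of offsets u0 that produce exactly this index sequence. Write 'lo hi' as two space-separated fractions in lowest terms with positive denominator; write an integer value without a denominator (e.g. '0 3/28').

3/25 1/5

C = [2/25, 8/25, 17/25, 1, 1]
j=0 picked index 1: u0 ∈ [2/25, 8/25)
j=1 picked index 2: u0 ∈ [3/25, 12/25)
j=2 picked index 2: u0 ∈ [-2/25, 7/25)
j=3 picked index 3: u0 ∈ [2/25, 2/5)
j=4 picked index 3: u0 ∈ [-3/25, 1/5)
intersection: [3/25, 1/5)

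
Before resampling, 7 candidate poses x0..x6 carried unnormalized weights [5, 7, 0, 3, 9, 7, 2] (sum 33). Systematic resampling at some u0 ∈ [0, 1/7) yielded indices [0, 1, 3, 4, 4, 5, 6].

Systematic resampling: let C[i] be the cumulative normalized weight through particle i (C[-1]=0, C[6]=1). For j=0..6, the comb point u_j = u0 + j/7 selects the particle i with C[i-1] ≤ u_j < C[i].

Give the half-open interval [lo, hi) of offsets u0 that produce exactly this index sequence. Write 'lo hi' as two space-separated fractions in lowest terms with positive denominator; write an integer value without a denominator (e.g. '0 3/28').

19/231 1/7

C = [5/33, 4/11, 4/11, 5/11, 8/11, 31/33, 1]
j=0 picked index 0: u0 ∈ [0, 5/33)
j=1 picked index 1: u0 ∈ [2/231, 17/77)
j=2 picked index 3: u0 ∈ [6/77, 13/77)
j=3 picked index 4: u0 ∈ [2/77, 23/77)
j=4 picked index 4: u0 ∈ [-9/77, 12/77)
j=5 picked index 5: u0 ∈ [1/77, 52/231)
j=6 picked index 6: u0 ∈ [19/231, 1/7)
intersection: [19/231, 1/7)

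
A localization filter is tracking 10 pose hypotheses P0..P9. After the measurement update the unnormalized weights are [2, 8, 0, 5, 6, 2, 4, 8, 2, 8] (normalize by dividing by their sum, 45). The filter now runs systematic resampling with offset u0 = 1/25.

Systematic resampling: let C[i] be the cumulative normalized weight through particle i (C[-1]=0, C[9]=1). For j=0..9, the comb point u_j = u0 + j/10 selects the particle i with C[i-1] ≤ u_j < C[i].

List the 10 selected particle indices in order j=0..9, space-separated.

C = [2/45, 2/9, 2/9, 1/3, 7/15, 23/45, 3/5, 7/9, 37/45, 1]
j=0: u_0=1/25 ∈ [0, 2/45) → index 0
j=1: u_1=7/50 ∈ [2/45, 2/9) → index 1
j=2: u_2=6/25 ∈ [2/9, 1/3) → index 3
j=3: u_3=17/50 ∈ [1/3, 7/15) → index 4
j=4: u_4=11/25 ∈ [1/3, 7/15) → index 4
j=5: u_5=27/50 ∈ [23/45, 3/5) → index 6
j=6: u_6=16/25 ∈ [3/5, 7/9) → index 7
j=7: u_7=37/50 ∈ [3/5, 7/9) → index 7
j=8: u_8=21/25 ∈ [37/45, 1) → index 9
j=9: u_9=47/50 ∈ [37/45, 1) → index 9

0 1 3 4 4 6 7 7 9 9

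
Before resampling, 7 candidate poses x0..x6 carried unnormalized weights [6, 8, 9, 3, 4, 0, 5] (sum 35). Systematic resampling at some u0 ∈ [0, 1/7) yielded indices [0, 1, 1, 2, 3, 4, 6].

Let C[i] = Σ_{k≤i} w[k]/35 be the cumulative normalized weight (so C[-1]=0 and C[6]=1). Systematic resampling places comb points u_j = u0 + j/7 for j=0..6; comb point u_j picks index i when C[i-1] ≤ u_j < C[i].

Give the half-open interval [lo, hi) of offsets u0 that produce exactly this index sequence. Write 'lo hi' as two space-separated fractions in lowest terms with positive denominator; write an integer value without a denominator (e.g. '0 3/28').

3/35 4/35

C = [6/35, 2/5, 23/35, 26/35, 6/7, 6/7, 1]
j=0 picked index 0: u0 ∈ [0, 6/35)
j=1 picked index 1: u0 ∈ [1/35, 9/35)
j=2 picked index 1: u0 ∈ [-4/35, 4/35)
j=3 picked index 2: u0 ∈ [-1/35, 8/35)
j=4 picked index 3: u0 ∈ [3/35, 6/35)
j=5 picked index 4: u0 ∈ [1/35, 1/7)
j=6 picked index 6: u0 ∈ [0, 1/7)
intersection: [3/35, 4/35)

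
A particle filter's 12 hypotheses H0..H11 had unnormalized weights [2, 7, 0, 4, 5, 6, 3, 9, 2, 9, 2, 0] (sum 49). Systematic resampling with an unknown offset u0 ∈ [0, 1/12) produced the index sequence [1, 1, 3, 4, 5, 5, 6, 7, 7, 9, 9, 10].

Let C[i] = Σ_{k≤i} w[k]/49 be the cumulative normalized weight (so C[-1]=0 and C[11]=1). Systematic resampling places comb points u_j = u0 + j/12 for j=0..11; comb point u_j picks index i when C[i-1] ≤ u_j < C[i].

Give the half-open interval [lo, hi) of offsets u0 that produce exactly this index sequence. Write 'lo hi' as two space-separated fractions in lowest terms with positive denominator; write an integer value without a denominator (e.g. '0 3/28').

C = [2/49, 9/49, 9/49, 13/49, 18/49, 24/49, 27/49, 36/49, 38/49, 47/49, 1, 1]
j=0 picked index 1: u0 ∈ [2/49, 9/49)
j=1 picked index 1: u0 ∈ [-25/588, 59/588)
j=2 picked index 3: u0 ∈ [5/294, 29/294)
j=3 picked index 4: u0 ∈ [3/196, 23/196)
j=4 picked index 5: u0 ∈ [5/147, 23/147)
j=5 picked index 5: u0 ∈ [-29/588, 43/588)
j=6 picked index 6: u0 ∈ [-1/98, 5/98)
j=7 picked index 7: u0 ∈ [-19/588, 89/588)
j=8 picked index 7: u0 ∈ [-17/147, 10/147)
j=9 picked index 9: u0 ∈ [5/196, 41/196)
j=10 picked index 9: u0 ∈ [-17/294, 37/294)
j=11 picked index 10: u0 ∈ [25/588, 1/12)
intersection: [25/588, 5/98)

25/588 5/98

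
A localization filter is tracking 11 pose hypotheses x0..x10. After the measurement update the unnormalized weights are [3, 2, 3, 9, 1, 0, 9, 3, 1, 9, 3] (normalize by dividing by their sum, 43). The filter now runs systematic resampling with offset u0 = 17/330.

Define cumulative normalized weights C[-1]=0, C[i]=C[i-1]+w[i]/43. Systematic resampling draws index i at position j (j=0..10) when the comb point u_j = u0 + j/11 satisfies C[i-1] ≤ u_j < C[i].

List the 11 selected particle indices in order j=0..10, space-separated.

C = [3/43, 5/43, 8/43, 17/43, 18/43, 18/43, 27/43, 30/43, 31/43, 40/43, 1]
j=0: u_0=17/330 ∈ [0, 3/43) → index 0
j=1: u_1=47/330 ∈ [5/43, 8/43) → index 2
j=2: u_2=7/30 ∈ [8/43, 17/43) → index 3
j=3: u_3=107/330 ∈ [8/43, 17/43) → index 3
j=4: u_4=137/330 ∈ [17/43, 18/43) → index 4
j=5: u_5=167/330 ∈ [18/43, 27/43) → index 6
j=6: u_6=197/330 ∈ [18/43, 27/43) → index 6
j=7: u_7=227/330 ∈ [27/43, 30/43) → index 7
j=8: u_8=257/330 ∈ [31/43, 40/43) → index 9
j=9: u_9=287/330 ∈ [31/43, 40/43) → index 9
j=10: u_10=317/330 ∈ [40/43, 1) → index 10

0 2 3 3 4 6 6 7 9 9 10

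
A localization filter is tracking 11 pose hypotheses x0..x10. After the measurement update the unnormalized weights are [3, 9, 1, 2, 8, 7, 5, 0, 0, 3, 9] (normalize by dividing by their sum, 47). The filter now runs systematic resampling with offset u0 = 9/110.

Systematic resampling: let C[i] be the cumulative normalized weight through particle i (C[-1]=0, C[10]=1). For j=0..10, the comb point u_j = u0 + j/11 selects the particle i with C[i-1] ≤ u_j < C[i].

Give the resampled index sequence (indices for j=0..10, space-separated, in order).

1 1 2 4 4 5 5 6 10 10 10

C = [3/47, 12/47, 13/47, 15/47, 23/47, 30/47, 35/47, 35/47, 35/47, 38/47, 1]
j=0: u_0=9/110 ∈ [3/47, 12/47) → index 1
j=1: u_1=19/110 ∈ [3/47, 12/47) → index 1
j=2: u_2=29/110 ∈ [12/47, 13/47) → index 2
j=3: u_3=39/110 ∈ [15/47, 23/47) → index 4
j=4: u_4=49/110 ∈ [15/47, 23/47) → index 4
j=5: u_5=59/110 ∈ [23/47, 30/47) → index 5
j=6: u_6=69/110 ∈ [23/47, 30/47) → index 5
j=7: u_7=79/110 ∈ [30/47, 35/47) → index 6
j=8: u_8=89/110 ∈ [38/47, 1) → index 10
j=9: u_9=9/10 ∈ [38/47, 1) → index 10
j=10: u_10=109/110 ∈ [38/47, 1) → index 10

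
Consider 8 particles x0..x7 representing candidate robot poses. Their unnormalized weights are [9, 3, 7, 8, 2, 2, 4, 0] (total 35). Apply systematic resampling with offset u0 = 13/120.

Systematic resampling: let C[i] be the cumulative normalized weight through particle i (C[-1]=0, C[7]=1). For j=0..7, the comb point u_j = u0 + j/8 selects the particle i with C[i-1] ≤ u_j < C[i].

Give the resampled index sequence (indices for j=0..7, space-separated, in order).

0 0 2 2 3 3 5 6

C = [9/35, 12/35, 19/35, 27/35, 29/35, 31/35, 1, 1]
j=0: u_0=13/120 ∈ [0, 9/35) → index 0
j=1: u_1=7/30 ∈ [0, 9/35) → index 0
j=2: u_2=43/120 ∈ [12/35, 19/35) → index 2
j=3: u_3=29/60 ∈ [12/35, 19/35) → index 2
j=4: u_4=73/120 ∈ [19/35, 27/35) → index 3
j=5: u_5=11/15 ∈ [19/35, 27/35) → index 3
j=6: u_6=103/120 ∈ [29/35, 31/35) → index 5
j=7: u_7=59/60 ∈ [31/35, 1) → index 6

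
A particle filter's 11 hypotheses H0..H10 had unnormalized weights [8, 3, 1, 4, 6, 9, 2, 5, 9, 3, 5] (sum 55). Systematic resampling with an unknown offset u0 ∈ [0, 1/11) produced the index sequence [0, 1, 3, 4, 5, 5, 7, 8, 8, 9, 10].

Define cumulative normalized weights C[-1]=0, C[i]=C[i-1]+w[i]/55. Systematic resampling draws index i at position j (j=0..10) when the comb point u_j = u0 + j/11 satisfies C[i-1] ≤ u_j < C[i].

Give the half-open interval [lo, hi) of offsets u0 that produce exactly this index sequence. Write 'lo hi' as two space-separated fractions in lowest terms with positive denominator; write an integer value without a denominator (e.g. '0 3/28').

C = [8/55, 1/5, 12/55, 16/55, 2/5, 31/55, 3/5, 38/55, 47/55, 10/11, 1]
j=0 picked index 0: u0 ∈ [0, 8/55)
j=1 picked index 1: u0 ∈ [3/55, 6/55)
j=2 picked index 3: u0 ∈ [2/55, 6/55)
j=3 picked index 4: u0 ∈ [1/55, 7/55)
j=4 picked index 5: u0 ∈ [2/55, 1/5)
j=5 picked index 5: u0 ∈ [-3/55, 6/55)
j=6 picked index 7: u0 ∈ [3/55, 8/55)
j=7 picked index 8: u0 ∈ [3/55, 12/55)
j=8 picked index 8: u0 ∈ [-2/55, 7/55)
j=9 picked index 9: u0 ∈ [2/55, 1/11)
j=10 picked index 10: u0 ∈ [0, 1/11)
intersection: [3/55, 1/11)

3/55 1/11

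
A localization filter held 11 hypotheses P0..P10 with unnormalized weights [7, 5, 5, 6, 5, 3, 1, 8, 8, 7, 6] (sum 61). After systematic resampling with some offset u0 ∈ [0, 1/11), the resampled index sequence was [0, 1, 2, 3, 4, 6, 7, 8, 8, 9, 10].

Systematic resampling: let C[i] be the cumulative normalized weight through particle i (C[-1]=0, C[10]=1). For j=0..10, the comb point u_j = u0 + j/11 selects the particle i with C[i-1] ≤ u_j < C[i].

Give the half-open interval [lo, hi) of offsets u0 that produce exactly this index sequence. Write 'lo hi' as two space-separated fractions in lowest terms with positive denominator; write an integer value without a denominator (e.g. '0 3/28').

36/671 40/671

C = [7/61, 12/61, 17/61, 23/61, 28/61, 31/61, 32/61, 40/61, 48/61, 55/61, 1]
j=0 picked index 0: u0 ∈ [0, 7/61)
j=1 picked index 1: u0 ∈ [16/671, 71/671)
j=2 picked index 2: u0 ∈ [10/671, 65/671)
j=3 picked index 3: u0 ∈ [4/671, 70/671)
j=4 picked index 4: u0 ∈ [9/671, 64/671)
j=5 picked index 6: u0 ∈ [36/671, 47/671)
j=6 picked index 7: u0 ∈ [-14/671, 74/671)
j=7 picked index 8: u0 ∈ [13/671, 101/671)
j=8 picked index 8: u0 ∈ [-48/671, 40/671)
j=9 picked index 9: u0 ∈ [-21/671, 56/671)
j=10 picked index 10: u0 ∈ [-5/671, 1/11)
intersection: [36/671, 40/671)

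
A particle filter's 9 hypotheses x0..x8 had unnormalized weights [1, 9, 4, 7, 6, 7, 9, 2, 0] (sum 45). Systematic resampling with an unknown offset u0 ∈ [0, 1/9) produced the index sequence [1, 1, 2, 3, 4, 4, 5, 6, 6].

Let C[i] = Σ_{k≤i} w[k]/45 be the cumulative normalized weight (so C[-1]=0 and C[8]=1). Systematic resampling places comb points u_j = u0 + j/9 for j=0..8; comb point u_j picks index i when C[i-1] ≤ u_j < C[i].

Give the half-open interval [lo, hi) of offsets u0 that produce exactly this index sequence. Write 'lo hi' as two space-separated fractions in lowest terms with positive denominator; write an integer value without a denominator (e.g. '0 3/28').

C = [1/45, 2/9, 14/45, 7/15, 3/5, 34/45, 43/45, 1, 1]
j=0 picked index 1: u0 ∈ [1/45, 2/9)
j=1 picked index 1: u0 ∈ [-4/45, 1/9)
j=2 picked index 2: u0 ∈ [0, 4/45)
j=3 picked index 3: u0 ∈ [-1/45, 2/15)
j=4 picked index 4: u0 ∈ [1/45, 7/45)
j=5 picked index 4: u0 ∈ [-4/45, 2/45)
j=6 picked index 5: u0 ∈ [-1/15, 4/45)
j=7 picked index 6: u0 ∈ [-1/45, 8/45)
j=8 picked index 6: u0 ∈ [-2/15, 1/15)
intersection: [1/45, 2/45)

1/45 2/45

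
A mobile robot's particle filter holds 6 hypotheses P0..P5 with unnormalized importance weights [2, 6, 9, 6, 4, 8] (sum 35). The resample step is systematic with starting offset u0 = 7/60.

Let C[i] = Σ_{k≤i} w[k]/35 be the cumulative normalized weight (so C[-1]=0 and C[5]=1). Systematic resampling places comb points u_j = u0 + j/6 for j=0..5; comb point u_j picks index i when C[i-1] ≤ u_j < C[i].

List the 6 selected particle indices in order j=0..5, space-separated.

C = [2/35, 8/35, 17/35, 23/35, 27/35, 1]
j=0: u_0=7/60 ∈ [2/35, 8/35) → index 1
j=1: u_1=17/60 ∈ [8/35, 17/35) → index 2
j=2: u_2=9/20 ∈ [8/35, 17/35) → index 2
j=3: u_3=37/60 ∈ [17/35, 23/35) → index 3
j=4: u_4=47/60 ∈ [27/35, 1) → index 5
j=5: u_5=19/20 ∈ [27/35, 1) → index 5

1 2 2 3 5 5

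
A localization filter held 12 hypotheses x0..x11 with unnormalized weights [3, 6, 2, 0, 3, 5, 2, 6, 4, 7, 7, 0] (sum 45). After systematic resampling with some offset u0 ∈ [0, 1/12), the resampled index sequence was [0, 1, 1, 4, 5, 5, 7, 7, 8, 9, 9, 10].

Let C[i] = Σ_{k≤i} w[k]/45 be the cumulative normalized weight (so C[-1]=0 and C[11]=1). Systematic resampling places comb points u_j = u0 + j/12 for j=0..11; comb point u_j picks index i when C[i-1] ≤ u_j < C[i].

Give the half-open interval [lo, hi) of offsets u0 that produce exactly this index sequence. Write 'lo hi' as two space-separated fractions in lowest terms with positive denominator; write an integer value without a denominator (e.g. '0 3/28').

C = [1/15, 1/5, 11/45, 11/45, 14/45, 19/45, 7/15, 3/5, 31/45, 38/45, 1, 1]
j=0 picked index 0: u0 ∈ [0, 1/15)
j=1 picked index 1: u0 ∈ [-1/60, 7/60)
j=2 picked index 1: u0 ∈ [-1/10, 1/30)
j=3 picked index 4: u0 ∈ [-1/180, 11/180)
j=4 picked index 5: u0 ∈ [-1/45, 4/45)
j=5 picked index 5: u0 ∈ [-19/180, 1/180)
j=6 picked index 7: u0 ∈ [-1/30, 1/10)
j=7 picked index 7: u0 ∈ [-7/60, 1/60)
j=8 picked index 8: u0 ∈ [-1/15, 1/45)
j=9 picked index 9: u0 ∈ [-11/180, 17/180)
j=10 picked index 9: u0 ∈ [-13/90, 1/90)
j=11 picked index 10: u0 ∈ [-13/180, 1/12)
intersection: [0, 1/180)

0 1/180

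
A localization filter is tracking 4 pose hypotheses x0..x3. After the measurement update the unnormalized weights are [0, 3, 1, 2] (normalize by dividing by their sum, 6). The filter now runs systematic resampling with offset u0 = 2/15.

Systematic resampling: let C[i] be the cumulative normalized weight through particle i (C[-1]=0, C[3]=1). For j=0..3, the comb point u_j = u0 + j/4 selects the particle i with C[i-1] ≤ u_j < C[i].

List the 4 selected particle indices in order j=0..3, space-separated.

C = [0, 1/2, 2/3, 1]
j=0: u_0=2/15 ∈ [0, 1/2) → index 1
j=1: u_1=23/60 ∈ [0, 1/2) → index 1
j=2: u_2=19/30 ∈ [1/2, 2/3) → index 2
j=3: u_3=53/60 ∈ [2/3, 1) → index 3

1 1 2 3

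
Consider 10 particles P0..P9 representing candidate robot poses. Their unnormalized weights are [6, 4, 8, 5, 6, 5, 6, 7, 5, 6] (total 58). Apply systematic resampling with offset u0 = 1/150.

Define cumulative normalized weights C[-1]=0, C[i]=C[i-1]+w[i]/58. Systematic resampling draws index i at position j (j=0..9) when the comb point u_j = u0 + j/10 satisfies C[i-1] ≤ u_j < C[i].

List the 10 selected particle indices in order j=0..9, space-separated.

C = [3/29, 5/29, 9/29, 23/58, 1/2, 17/29, 20/29, 47/58, 26/29, 1]
j=0: u_0=1/150 ∈ [0, 3/29) → index 0
j=1: u_1=8/75 ∈ [3/29, 5/29) → index 1
j=2: u_2=31/150 ∈ [5/29, 9/29) → index 2
j=3: u_3=23/75 ∈ [5/29, 9/29) → index 2
j=4: u_4=61/150 ∈ [23/58, 1/2) → index 4
j=5: u_5=38/75 ∈ [1/2, 17/29) → index 5
j=6: u_6=91/150 ∈ [17/29, 20/29) → index 6
j=7: u_7=53/75 ∈ [20/29, 47/58) → index 7
j=8: u_8=121/150 ∈ [20/29, 47/58) → index 7
j=9: u_9=68/75 ∈ [26/29, 1) → index 9

0 1 2 2 4 5 6 7 7 9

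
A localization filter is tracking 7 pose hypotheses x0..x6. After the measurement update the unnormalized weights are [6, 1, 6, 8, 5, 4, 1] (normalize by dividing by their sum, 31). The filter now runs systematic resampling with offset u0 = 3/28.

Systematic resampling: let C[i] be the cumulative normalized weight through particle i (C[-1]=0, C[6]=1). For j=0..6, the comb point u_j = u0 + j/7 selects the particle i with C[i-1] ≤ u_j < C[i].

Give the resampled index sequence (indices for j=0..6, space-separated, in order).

C = [6/31, 7/31, 13/31, 21/31, 26/31, 30/31, 1]
j=0: u_0=3/28 ∈ [0, 6/31) → index 0
j=1: u_1=1/4 ∈ [7/31, 13/31) → index 2
j=2: u_2=11/28 ∈ [7/31, 13/31) → index 2
j=3: u_3=15/28 ∈ [13/31, 21/31) → index 3
j=4: u_4=19/28 ∈ [21/31, 26/31) → index 4
j=5: u_5=23/28 ∈ [21/31, 26/31) → index 4
j=6: u_6=27/28 ∈ [26/31, 30/31) → index 5

0 2 2 3 4 4 5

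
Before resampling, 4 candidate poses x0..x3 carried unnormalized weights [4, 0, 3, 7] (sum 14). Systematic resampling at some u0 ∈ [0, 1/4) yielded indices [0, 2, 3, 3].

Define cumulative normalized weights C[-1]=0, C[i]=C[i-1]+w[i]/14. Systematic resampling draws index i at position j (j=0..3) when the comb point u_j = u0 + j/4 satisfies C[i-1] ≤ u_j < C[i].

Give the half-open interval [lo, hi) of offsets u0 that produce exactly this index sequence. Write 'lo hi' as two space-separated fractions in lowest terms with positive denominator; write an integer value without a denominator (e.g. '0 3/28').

1/28 1/4

C = [2/7, 2/7, 1/2, 1]
j=0 picked index 0: u0 ∈ [0, 2/7)
j=1 picked index 2: u0 ∈ [1/28, 1/4)
j=2 picked index 3: u0 ∈ [0, 1/2)
j=3 picked index 3: u0 ∈ [-1/4, 1/4)
intersection: [1/28, 1/4)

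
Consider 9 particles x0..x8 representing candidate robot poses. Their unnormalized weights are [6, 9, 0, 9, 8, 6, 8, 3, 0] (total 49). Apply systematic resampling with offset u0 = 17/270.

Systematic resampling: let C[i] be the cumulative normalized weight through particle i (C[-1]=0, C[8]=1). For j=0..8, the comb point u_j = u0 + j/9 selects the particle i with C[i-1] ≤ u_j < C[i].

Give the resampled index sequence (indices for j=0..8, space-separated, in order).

C = [6/49, 15/49, 15/49, 24/49, 32/49, 38/49, 46/49, 1, 1]
j=0: u_0=17/270 ∈ [0, 6/49) → index 0
j=1: u_1=47/270 ∈ [6/49, 15/49) → index 1
j=2: u_2=77/270 ∈ [6/49, 15/49) → index 1
j=3: u_3=107/270 ∈ [15/49, 24/49) → index 3
j=4: u_4=137/270 ∈ [24/49, 32/49) → index 4
j=5: u_5=167/270 ∈ [24/49, 32/49) → index 4
j=6: u_6=197/270 ∈ [32/49, 38/49) → index 5
j=7: u_7=227/270 ∈ [38/49, 46/49) → index 6
j=8: u_8=257/270 ∈ [46/49, 1) → index 7

0 1 1 3 4 4 5 6 7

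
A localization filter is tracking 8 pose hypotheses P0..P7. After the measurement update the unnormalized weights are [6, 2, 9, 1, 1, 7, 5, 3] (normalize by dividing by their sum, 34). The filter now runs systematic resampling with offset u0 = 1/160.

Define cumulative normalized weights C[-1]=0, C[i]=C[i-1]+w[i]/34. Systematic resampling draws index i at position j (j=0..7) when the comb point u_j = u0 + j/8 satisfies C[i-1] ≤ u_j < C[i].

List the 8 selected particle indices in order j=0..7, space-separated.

C = [3/17, 4/17, 1/2, 9/17, 19/34, 13/17, 31/34, 1]
j=0: u_0=1/160 ∈ [0, 3/17) → index 0
j=1: u_1=21/160 ∈ [0, 3/17) → index 0
j=2: u_2=41/160 ∈ [4/17, 1/2) → index 2
j=3: u_3=61/160 ∈ [4/17, 1/2) → index 2
j=4: u_4=81/160 ∈ [1/2, 9/17) → index 3
j=5: u_5=101/160 ∈ [19/34, 13/17) → index 5
j=6: u_6=121/160 ∈ [19/34, 13/17) → index 5
j=7: u_7=141/160 ∈ [13/17, 31/34) → index 6

0 0 2 2 3 5 5 6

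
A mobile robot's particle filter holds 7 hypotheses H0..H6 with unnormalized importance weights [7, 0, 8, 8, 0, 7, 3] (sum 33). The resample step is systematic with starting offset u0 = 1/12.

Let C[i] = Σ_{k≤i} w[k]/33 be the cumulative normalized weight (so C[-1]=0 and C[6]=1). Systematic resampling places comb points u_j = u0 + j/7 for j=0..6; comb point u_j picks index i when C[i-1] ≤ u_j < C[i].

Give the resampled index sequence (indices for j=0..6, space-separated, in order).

0 2 2 3 3 5 6

C = [7/33, 7/33, 5/11, 23/33, 23/33, 10/11, 1]
j=0: u_0=1/12 ∈ [0, 7/33) → index 0
j=1: u_1=19/84 ∈ [7/33, 5/11) → index 2
j=2: u_2=31/84 ∈ [7/33, 5/11) → index 2
j=3: u_3=43/84 ∈ [5/11, 23/33) → index 3
j=4: u_4=55/84 ∈ [5/11, 23/33) → index 3
j=5: u_5=67/84 ∈ [23/33, 10/11) → index 5
j=6: u_6=79/84 ∈ [10/11, 1) → index 6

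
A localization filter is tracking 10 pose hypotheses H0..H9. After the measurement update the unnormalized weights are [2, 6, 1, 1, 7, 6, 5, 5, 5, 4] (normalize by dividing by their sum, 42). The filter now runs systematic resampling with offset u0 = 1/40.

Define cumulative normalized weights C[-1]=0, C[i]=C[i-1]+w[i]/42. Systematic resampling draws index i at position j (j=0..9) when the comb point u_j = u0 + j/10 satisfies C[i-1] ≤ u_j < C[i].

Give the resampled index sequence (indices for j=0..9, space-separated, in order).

0 1 3 4 5 5 6 7 8 9

C = [1/21, 4/21, 3/14, 5/21, 17/42, 23/42, 2/3, 11/14, 19/21, 1]
j=0: u_0=1/40 ∈ [0, 1/21) → index 0
j=1: u_1=1/8 ∈ [1/21, 4/21) → index 1
j=2: u_2=9/40 ∈ [3/14, 5/21) → index 3
j=3: u_3=13/40 ∈ [5/21, 17/42) → index 4
j=4: u_4=17/40 ∈ [17/42, 23/42) → index 5
j=5: u_5=21/40 ∈ [17/42, 23/42) → index 5
j=6: u_6=5/8 ∈ [23/42, 2/3) → index 6
j=7: u_7=29/40 ∈ [2/3, 11/14) → index 7
j=8: u_8=33/40 ∈ [11/14, 19/21) → index 8
j=9: u_9=37/40 ∈ [19/21, 1) → index 9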